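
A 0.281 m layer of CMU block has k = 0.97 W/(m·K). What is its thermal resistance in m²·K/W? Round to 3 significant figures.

0.290 m²·K/W

R = L/k = 0.281/0.97 = 0.2897 m²·K/W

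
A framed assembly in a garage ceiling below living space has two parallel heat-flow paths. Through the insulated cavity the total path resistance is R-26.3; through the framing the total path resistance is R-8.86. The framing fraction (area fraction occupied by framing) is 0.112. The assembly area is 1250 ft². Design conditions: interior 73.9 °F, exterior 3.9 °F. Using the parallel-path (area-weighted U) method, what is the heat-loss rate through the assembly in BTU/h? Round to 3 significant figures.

4060 BTU/h

U_eff = 0.888/26.3 + 0.112/8.86 = 0.03376 + 0.01264 = 0.04641
R_eff = 1/U_eff = 21.55 ft²·°F·h/BTU
Q = 1250 × (73.9 − 3.9) / 21.55 = 4060 BTU/h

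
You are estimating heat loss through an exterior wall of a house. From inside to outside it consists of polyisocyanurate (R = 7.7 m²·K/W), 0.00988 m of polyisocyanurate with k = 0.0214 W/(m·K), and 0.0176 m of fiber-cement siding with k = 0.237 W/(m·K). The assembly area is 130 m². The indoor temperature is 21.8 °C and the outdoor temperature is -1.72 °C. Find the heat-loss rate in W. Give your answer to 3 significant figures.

371 W

0.00988/0.0214 = 0.4617
0.0176/0.237 = 0.07426
R_total = 7.7 + 0.4617 + 0.07426 = 8.236 m²·K/W
Q = A·ΔT/R = 130 × (21.8 − (-1.72)) / 8.236 = 371.3 W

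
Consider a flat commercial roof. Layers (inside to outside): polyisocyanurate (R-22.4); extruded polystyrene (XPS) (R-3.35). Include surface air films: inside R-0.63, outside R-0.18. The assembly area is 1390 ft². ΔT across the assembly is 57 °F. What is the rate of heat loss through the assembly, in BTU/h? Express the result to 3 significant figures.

2980 BTU/h

R_total = 0.63 + 22.4 + 3.35 + 0.18 = 26.56 ft²·°F·h/BTU
Q = A·ΔT/R = 1390 × 57 / 26.56 = 2983 BTU/h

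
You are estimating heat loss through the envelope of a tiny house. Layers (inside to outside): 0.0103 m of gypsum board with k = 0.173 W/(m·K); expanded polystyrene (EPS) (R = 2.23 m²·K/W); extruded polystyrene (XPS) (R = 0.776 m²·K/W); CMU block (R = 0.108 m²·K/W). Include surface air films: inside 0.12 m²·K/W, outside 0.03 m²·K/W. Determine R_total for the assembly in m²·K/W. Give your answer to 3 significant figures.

0.0103/0.173 = 0.05954
R_total = 0.12 + 0.05954 + 2.23 + 0.776 + 0.108 + 0.03 = 3.324 m²·K/W

3.32 m²·K/W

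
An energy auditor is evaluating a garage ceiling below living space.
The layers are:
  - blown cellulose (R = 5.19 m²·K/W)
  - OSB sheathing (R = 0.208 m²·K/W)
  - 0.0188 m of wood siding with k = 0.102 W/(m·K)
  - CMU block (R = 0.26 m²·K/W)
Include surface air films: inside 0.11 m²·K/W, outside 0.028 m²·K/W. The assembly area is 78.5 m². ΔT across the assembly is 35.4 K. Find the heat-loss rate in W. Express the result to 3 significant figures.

465 W

0.0188/0.102 = 0.1843
R_total = 0.11 + 5.19 + 0.208 + 0.1843 + 0.26 + 0.028 = 5.98 m²·K/W
Q = A·ΔT/R = 78.5 × 35.4 / 5.98 = 464.7 W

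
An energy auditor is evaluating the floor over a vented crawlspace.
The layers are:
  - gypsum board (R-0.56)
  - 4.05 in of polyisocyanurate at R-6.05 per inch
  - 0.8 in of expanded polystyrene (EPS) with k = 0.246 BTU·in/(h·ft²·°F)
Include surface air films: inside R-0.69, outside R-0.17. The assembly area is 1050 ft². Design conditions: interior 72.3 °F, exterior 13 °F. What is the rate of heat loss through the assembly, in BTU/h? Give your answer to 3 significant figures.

2130 BTU/h

4.05 × 6.05 = 24.5
0.8/0.246 = 3.252
R_total = 0.69 + 0.56 + 24.5 + 3.252 + 0.17 = 29.17 ft²·°F·h/BTU
Q = A·ΔT/R = 1050 × (72.3 − 13) / 29.17 = 2134 BTU/h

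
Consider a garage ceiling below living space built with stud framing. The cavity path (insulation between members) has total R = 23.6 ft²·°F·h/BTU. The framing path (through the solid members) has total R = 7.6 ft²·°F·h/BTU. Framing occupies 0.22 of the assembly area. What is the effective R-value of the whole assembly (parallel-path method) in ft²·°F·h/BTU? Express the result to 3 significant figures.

U_eff = 0.78/23.6 + 0.22/7.6 = 0.03305 + 0.02895 = 0.062
R_eff = 1/U_eff = 16.13 ft²·°F·h/BTU

16.1 ft²·°F·h/BTU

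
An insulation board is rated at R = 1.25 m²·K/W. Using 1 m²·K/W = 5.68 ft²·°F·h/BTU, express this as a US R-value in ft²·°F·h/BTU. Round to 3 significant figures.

R_US = 1.25 × 5.68 = 7.1

7.10 ft²·°F·h/BTU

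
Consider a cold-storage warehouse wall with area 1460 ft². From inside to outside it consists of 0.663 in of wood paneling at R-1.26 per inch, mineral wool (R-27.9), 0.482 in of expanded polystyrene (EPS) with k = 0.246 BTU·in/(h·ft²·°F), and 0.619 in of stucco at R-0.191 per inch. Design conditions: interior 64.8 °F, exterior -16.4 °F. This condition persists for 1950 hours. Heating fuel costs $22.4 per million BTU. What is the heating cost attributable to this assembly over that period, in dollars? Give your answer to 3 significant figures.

168 dollars

0.663 × 1.26 = 0.8354
0.482/0.246 = 1.959
0.619 × 0.191 = 0.1182
R_total = 0.8354 + 27.9 + 1.959 + 0.1182 = 30.81 ft²·°F·h/BTU
Q = 1460 × (64.8 − (-16.4)) / 30.81 = 3847 BTU/h
E = 3847 × 1950 = 7503000 BTU
Cost = 7503000/10⁶ × 22.4 = $168.1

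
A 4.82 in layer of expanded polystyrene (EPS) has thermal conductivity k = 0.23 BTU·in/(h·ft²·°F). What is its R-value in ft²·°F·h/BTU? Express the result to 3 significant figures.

R = L/k = 4.82/0.23 = 20.96 ft²·°F·h/BTU

21.0 ft²·°F·h/BTU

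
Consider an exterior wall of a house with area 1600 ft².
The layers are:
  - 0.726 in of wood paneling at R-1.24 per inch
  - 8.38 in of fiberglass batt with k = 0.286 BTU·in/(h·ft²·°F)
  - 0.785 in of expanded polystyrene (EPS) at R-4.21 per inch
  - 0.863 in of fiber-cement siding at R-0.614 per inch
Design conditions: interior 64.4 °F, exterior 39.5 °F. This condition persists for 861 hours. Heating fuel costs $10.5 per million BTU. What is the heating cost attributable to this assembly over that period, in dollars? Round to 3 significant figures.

0.726 × 1.24 = 0.9002
8.38/0.286 = 29.3
0.785 × 4.21 = 3.305
0.863 × 0.614 = 0.5299
R_total = 0.9002 + 29.3 + 3.305 + 0.5299 = 34.04 ft²·°F·h/BTU
Q = 1600 × (64.4 − 39.5) / 34.04 = 1171 BTU/h
E = 1171 × 861 = 1008000 BTU
Cost = 1008000/10⁶ × 10.5 = $10.58

10.6 dollars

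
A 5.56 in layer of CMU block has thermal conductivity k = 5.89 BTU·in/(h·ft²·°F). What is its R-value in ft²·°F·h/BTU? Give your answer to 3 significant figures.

R = L/k = 5.56/5.89 = 0.944 ft²·°F·h/BTU

0.944 ft²·°F·h/BTU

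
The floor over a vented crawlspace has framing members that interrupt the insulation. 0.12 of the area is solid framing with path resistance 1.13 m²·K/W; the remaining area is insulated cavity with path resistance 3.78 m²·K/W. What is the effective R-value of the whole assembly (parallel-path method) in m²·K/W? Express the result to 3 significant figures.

U_eff = 0.88/3.78 + 0.12/1.13 = 0.2328 + 0.1062 = 0.339
R_eff = 1/U_eff = 2.95 m²·K/W

2.95 m²·K/W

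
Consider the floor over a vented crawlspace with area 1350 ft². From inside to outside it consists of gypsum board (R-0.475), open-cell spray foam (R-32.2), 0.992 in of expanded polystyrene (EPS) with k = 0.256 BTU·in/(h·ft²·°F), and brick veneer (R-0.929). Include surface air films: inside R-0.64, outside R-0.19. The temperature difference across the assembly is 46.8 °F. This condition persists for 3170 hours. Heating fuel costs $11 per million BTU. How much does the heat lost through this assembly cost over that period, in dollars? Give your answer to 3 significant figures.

57.5 dollars

0.992/0.256 = 3.875
R_total = 0.64 + 0.475 + 32.2 + 3.875 + 0.929 + 0.19 = 38.31 ft²·°F·h/BTU
Q = 1350 × 46.8 / 38.31 = 1649 BTU/h
E = 1649 × 3170 = 5228000 BTU
Cost = 5228000/10⁶ × 11 = $57.51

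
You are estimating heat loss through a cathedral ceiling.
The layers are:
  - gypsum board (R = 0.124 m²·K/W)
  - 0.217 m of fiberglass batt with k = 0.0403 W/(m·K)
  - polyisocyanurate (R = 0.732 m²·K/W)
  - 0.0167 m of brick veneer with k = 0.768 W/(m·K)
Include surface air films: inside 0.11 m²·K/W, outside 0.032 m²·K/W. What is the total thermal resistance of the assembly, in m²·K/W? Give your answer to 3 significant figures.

6.40 m²·K/W

0.217/0.0403 = 5.385
0.0167/0.768 = 0.02174
R_total = 0.11 + 0.124 + 5.385 + 0.732 + 0.02174 + 0.032 = 6.404 m²·K/W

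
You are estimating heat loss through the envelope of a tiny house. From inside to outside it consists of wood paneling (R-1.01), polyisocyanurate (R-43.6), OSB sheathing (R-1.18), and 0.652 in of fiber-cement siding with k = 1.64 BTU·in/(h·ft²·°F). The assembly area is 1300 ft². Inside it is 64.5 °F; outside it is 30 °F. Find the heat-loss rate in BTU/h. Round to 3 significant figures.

971 BTU/h

0.652/1.64 = 0.3976
R_total = 1.01 + 43.6 + 1.18 + 0.3976 = 46.19 ft²·°F·h/BTU
Q = A·ΔT/R = 1300 × (64.5 − 30) / 46.19 = 971 BTU/h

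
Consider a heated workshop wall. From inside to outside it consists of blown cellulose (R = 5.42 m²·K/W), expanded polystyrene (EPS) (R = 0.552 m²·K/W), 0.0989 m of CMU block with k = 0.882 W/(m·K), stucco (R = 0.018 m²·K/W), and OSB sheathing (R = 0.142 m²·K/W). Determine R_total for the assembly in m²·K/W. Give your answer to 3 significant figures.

6.24 m²·K/W

0.0989/0.882 = 0.1121
R_total = 5.42 + 0.552 + 0.1121 + 0.018 + 0.142 = 6.244 m²·K/W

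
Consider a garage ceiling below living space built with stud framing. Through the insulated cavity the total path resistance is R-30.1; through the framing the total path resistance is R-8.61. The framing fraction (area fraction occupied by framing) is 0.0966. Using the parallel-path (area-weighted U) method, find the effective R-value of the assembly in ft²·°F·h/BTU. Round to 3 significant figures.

24.3 ft²·°F·h/BTU

U_eff = 0.9034/30.1 + 0.0966/8.61 = 0.03001 + 0.01122 = 0.04123
R_eff = 1/U_eff = 24.25 ft²·°F·h/BTU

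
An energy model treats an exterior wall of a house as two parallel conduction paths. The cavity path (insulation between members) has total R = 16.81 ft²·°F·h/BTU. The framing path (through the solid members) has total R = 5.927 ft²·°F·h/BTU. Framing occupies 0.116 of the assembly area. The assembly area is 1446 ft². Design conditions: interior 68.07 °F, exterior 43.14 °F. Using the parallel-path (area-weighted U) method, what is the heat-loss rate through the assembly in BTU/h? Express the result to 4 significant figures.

U_eff = 0.884/16.81 + 0.116/5.927 = 0.052588 + 0.019571 = 0.072159
R_eff = 1/U_eff = 13.858 ft²·°F·h/BTU
Q = 1446 × (68.07 − 43.14) / 13.858 = 2601.3 BTU/h

2601 BTU/h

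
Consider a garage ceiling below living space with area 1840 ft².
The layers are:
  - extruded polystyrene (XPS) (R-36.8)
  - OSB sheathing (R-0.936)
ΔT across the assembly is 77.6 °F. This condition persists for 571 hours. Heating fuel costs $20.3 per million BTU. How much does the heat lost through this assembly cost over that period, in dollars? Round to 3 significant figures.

R_total = 36.8 + 0.936 = 37.74 ft²·°F·h/BTU
Q = 1840 × 77.6 / 37.74 = 3784 BTU/h
E = 3784 × 571 = 2161000 BTU
Cost = 2161000/10⁶ × 20.3 = $43.86

43.9 dollars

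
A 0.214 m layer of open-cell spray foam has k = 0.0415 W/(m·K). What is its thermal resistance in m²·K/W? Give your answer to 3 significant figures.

R = L/k = 0.214/0.0415 = 5.157 m²·K/W

5.16 m²·K/W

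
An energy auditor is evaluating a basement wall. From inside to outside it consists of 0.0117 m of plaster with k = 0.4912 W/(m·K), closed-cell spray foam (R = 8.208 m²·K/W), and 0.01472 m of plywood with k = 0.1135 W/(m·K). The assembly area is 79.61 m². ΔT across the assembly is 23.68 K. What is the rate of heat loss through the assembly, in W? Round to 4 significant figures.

0.0117/0.4912 = 0.023819
0.01472/0.1135 = 0.12969
R_total = 0.023819 + 8.208 + 0.12969 = 8.3615 m²·K/W
Q = A·ΔT/R = 79.61 × 23.68 / 8.3615 = 225.46 W

225.5 W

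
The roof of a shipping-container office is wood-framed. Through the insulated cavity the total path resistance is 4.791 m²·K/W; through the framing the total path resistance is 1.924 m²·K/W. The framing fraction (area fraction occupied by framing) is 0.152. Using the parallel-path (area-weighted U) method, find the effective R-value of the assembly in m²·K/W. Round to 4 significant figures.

3.906 m²·K/W

U_eff = 0.848/4.791 + 0.152/1.924 = 0.177 + 0.079002 = 0.256
R_eff = 1/U_eff = 3.9062 m²·K/W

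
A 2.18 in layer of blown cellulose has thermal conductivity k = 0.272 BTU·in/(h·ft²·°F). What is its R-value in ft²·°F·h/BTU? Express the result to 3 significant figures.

R = L/k = 2.18/0.272 = 8.015 ft²·°F·h/BTU

8.01 ft²·°F·h/BTU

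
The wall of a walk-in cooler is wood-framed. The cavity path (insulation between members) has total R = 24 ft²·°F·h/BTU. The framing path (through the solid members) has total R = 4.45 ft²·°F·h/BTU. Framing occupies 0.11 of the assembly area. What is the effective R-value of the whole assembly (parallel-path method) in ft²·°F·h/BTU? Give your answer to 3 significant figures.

U_eff = 0.89/24 + 0.11/4.45 = 0.03708 + 0.02472 = 0.0618
R_eff = 1/U_eff = 16.18 ft²·°F·h/BTU

16.2 ft²·°F·h/BTU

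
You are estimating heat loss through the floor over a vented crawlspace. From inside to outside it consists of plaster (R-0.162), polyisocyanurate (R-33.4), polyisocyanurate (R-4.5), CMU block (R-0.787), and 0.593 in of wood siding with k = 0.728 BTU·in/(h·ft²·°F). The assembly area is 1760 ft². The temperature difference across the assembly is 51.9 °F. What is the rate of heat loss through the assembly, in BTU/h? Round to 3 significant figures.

2300 BTU/h

0.593/0.728 = 0.8146
R_total = 0.162 + 33.4 + 4.5 + 0.787 + 0.8146 = 39.66 ft²·°F·h/BTU
Q = A·ΔT/R = 1760 × 51.9 / 39.66 = 2303 BTU/h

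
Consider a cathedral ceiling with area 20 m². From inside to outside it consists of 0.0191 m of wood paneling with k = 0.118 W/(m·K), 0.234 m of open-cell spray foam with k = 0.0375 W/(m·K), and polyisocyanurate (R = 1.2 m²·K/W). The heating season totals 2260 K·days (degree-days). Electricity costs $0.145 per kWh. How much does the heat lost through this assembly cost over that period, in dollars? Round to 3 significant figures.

20.7 dollars

0.0191/0.118 = 0.1619
0.234/0.0375 = 6.24
R_total = 0.1619 + 6.24 + 1.2 = 7.602 m²·K/W
E = A × HDD × 24 / R / 1000 = 20 × 2260 × 24 / 7.602 / 1000 = 142.7 kWh
Cost = 142.7 × 0.145 = $20.69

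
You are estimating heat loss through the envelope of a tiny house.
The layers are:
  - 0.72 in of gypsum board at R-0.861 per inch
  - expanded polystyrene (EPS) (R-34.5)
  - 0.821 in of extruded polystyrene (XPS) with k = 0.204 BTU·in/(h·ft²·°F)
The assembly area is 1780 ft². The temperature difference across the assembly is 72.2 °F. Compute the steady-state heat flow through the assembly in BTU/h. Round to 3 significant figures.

0.72 × 0.861 = 0.6199
0.821/0.204 = 4.025
R_total = 0.6199 + 34.5 + 4.025 = 39.14 ft²·°F·h/BTU
Q = A·ΔT/R = 1780 × 72.2 / 39.14 = 3283 BTU/h

3280 BTU/h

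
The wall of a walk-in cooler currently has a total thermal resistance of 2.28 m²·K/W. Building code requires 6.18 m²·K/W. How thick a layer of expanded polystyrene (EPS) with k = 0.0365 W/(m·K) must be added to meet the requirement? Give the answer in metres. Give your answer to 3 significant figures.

0.142 m

ΔR = 6.18 − 2.28 = 3.9 m²·K/W
L = ΔR × k = 3.9 × 0.0365 = 0.1423 m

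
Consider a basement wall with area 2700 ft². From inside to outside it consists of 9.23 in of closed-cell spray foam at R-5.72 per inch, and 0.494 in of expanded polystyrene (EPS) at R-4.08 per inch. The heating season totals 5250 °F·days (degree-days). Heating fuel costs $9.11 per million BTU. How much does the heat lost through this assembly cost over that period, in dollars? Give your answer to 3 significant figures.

56.5 dollars

9.23 × 5.72 = 52.8
0.494 × 4.08 = 2.016
R_total = 52.8 + 2.016 = 54.81 ft²·°F·h/BTU
E = A × HDD × 24 / R = 2700 × 5250 × 24 / 54.81 = 6207000 BTU
Cost = 6207000/10⁶ × 9.11 = $56.54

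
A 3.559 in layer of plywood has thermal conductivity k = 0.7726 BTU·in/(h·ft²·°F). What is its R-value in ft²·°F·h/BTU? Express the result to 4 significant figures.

R = L/k = 3.559/0.7726 = 4.6065 ft²·°F·h/BTU

4.607 ft²·°F·h/BTU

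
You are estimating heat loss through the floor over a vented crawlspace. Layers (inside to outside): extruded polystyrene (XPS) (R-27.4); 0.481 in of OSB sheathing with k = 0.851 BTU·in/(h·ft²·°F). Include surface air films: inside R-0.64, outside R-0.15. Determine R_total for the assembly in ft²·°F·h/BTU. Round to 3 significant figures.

28.8 ft²·°F·h/BTU

0.481/0.851 = 0.5652
R_total = 0.64 + 27.4 + 0.5652 + 0.15 = 28.76 ft²·°F·h/BTU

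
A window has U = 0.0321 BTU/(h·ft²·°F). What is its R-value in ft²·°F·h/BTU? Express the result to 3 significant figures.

R = 1/U = 1/0.0321 = 31.15

31.2 ft²·°F·h/BTU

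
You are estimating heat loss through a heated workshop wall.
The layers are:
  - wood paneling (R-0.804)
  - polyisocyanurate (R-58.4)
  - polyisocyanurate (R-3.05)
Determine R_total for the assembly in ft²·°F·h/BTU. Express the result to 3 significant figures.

62.3 ft²·°F·h/BTU

R_total = 0.804 + 58.4 + 3.05 = 62.25 ft²·°F·h/BTU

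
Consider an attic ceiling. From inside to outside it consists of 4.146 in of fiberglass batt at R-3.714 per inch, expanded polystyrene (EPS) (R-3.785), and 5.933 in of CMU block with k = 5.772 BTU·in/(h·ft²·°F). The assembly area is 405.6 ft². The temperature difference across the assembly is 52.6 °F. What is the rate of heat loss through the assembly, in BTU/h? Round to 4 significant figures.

1056 BTU/h

4.146 × 3.714 = 15.398
5.933/5.772 = 1.0279
R_total = 15.398 + 3.785 + 1.0279 = 20.211 ft²·°F·h/BTU
Q = A·ΔT/R = 405.6 × 52.6 / 20.211 = 1055.6 BTU/h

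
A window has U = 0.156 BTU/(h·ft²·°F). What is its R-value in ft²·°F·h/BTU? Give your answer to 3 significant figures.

6.41 ft²·°F·h/BTU

R = 1/U = 1/0.156 = 6.41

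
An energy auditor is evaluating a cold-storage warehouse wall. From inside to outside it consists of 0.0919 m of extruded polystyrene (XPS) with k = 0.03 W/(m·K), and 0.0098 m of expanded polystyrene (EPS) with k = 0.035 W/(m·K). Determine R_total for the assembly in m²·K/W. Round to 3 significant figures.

0.0919/0.03 = 3.063
0.0098/0.035 = 0.28
R_total = 3.063 + 0.28 = 3.343 m²·K/W

3.34 m²·K/W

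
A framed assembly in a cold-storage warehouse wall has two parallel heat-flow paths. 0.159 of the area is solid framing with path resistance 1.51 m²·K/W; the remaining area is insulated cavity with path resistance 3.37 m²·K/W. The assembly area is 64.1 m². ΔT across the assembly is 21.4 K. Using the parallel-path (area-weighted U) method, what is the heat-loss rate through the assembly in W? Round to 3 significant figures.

U_eff = 0.841/3.37 + 0.159/1.51 = 0.2496 + 0.1053 = 0.3549
R_eff = 1/U_eff = 2.818 m²·K/W
Q = 64.1 × 21.4 / 2.818 = 486.8 W

487 W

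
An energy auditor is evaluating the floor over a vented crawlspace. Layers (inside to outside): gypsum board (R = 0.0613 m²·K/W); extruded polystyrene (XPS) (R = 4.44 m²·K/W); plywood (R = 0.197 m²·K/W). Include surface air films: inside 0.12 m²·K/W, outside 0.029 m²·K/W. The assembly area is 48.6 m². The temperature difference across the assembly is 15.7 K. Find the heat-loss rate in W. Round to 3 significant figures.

R_total = 0.12 + 0.0613 + 4.44 + 0.197 + 0.029 = 4.847 m²·K/W
Q = A·ΔT/R = 48.6 × 15.7 / 4.847 = 157.4 W

157 W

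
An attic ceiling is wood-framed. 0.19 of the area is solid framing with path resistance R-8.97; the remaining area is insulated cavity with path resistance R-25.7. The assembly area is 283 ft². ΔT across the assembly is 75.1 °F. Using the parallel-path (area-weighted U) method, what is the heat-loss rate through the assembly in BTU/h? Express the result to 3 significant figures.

1120 BTU/h

U_eff = 0.81/25.7 + 0.19/8.97 = 0.03152 + 0.02118 = 0.0527
R_eff = 1/U_eff = 18.98 ft²·°F·h/BTU
Q = 283 × 75.1 / 18.98 = 1120 BTU/h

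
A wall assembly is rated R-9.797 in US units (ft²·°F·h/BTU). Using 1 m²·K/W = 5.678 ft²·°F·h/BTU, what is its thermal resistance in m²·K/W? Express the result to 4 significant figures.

R_SI = 9.797/5.678 = 1.7254

1.725 m²·K/W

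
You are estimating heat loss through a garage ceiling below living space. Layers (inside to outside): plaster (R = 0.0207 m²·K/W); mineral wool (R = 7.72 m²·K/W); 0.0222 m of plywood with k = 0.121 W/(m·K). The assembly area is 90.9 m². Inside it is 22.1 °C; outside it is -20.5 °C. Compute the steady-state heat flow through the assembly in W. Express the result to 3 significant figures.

0.0222/0.121 = 0.1835
R_total = 0.0207 + 7.72 + 0.1835 = 7.924 m²·K/W
Q = A·ΔT/R = 90.9 × (22.1 − (-20.5)) / 7.924 = 488.7 W

489 W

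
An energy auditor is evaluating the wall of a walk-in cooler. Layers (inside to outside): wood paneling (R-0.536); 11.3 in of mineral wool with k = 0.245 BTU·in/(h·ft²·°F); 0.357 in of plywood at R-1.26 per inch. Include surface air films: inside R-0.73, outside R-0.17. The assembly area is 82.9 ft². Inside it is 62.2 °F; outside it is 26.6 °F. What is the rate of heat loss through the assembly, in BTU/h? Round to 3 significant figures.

61.5 BTU/h

11.3/0.245 = 46.12
0.357 × 1.26 = 0.4498
R_total = 0.73 + 0.536 + 46.12 + 0.4498 + 0.17 = 48.01 ft²·°F·h/BTU
Q = A·ΔT/R = 82.9 × (62.2 − 26.6) / 48.01 = 61.47 BTU/h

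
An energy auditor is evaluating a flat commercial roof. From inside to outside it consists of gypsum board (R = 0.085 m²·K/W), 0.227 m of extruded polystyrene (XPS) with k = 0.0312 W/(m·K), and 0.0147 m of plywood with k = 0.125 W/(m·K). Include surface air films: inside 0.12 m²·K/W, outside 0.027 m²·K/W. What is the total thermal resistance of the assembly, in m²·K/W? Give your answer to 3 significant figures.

7.63 m²·K/W

0.227/0.0312 = 7.276
0.0147/0.125 = 0.1176
R_total = 0.12 + 0.085 + 7.276 + 0.1176 + 0.027 = 7.625 m²·K/W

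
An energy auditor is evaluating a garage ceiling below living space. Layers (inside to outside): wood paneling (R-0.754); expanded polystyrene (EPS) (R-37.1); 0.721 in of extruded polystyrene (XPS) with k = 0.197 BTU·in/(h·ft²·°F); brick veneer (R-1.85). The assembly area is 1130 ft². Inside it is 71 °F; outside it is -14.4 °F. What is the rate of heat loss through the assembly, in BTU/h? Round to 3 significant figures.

2230 BTU/h

0.721/0.197 = 3.66
R_total = 0.754 + 37.1 + 3.66 + 1.85 = 43.36 ft²·°F·h/BTU
Q = A·ΔT/R = 1130 × (71 − (-14.4)) / 43.36 = 2225 BTU/h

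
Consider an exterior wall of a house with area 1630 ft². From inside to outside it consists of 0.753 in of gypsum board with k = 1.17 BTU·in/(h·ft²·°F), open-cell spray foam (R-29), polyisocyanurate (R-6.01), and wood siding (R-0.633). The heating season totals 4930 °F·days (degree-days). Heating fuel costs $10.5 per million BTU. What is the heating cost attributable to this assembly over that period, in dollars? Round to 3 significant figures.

0.753/1.17 = 0.6436
R_total = 0.6436 + 29 + 6.01 + 0.633 = 36.29 ft²·°F·h/BTU
E = A × HDD × 24 / R = 1630 × 4930 × 24 / 36.29 = 5315000 BTU
Cost = 5315000/10⁶ × 10.5 = $55.81

55.8 dollars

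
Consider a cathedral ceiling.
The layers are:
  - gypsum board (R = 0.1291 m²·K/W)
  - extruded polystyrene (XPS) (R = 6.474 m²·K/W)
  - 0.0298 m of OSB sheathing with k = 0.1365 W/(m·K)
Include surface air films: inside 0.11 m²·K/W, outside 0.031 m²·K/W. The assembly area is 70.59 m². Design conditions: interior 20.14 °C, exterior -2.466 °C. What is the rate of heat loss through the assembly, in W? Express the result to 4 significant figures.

229.2 W

0.0298/0.1365 = 0.21832
R_total = 0.11 + 0.1291 + 6.474 + 0.21832 + 0.031 = 6.9624 m²·K/W
Q = A·ΔT/R = 70.59 × (20.14 − (-2.466)) / 6.9624 = 229.2 W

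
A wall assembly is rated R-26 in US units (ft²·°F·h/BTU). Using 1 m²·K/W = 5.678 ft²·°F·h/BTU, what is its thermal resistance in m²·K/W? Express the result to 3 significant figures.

4.58 m²·K/W

R_SI = 26/5.678 = 4.579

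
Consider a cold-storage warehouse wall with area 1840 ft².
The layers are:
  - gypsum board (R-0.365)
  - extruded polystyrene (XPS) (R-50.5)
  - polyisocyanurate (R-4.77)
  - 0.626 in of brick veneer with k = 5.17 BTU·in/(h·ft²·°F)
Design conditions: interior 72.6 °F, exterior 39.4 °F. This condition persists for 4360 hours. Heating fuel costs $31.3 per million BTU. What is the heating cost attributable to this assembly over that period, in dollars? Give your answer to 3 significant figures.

0.626/5.17 = 0.1211
R_total = 0.365 + 50.5 + 4.77 + 0.1211 = 55.76 ft²·°F·h/BTU
Q = 1840 × (72.6 − 39.4) / 55.76 = 1096 BTU/h
E = 1096 × 4360 = 4777000 BTU
Cost = 4777000/10⁶ × 31.3 = $149.5

150 dollars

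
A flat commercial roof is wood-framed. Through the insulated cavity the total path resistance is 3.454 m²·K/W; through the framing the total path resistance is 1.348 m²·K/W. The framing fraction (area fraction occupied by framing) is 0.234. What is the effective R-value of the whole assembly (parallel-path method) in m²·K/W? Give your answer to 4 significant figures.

2.529 m²·K/W

U_eff = 0.766/3.454 + 0.234/1.348 = 0.22177 + 0.17359 = 0.39536
R_eff = 1/U_eff = 2.5293 m²·K/W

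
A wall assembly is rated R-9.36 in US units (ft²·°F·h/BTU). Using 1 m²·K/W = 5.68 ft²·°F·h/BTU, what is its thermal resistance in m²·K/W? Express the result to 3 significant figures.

R_SI = 9.36/5.68 = 1.648

1.65 m²·K/W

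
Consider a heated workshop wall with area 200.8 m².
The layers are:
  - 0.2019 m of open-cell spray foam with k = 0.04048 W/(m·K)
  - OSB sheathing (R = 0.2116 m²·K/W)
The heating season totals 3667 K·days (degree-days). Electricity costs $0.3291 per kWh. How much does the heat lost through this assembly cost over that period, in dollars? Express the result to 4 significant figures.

1119 dollars

0.2019/0.04048 = 4.9876
R_total = 4.9876 + 0.2116 = 5.1992 m²·K/W
E = A × HDD × 24 / R / 1000 = 200.8 × 3667 × 24 / 5.1992 / 1000 = 3399 kWh
Cost = 3399 × 0.3291 = $1118.6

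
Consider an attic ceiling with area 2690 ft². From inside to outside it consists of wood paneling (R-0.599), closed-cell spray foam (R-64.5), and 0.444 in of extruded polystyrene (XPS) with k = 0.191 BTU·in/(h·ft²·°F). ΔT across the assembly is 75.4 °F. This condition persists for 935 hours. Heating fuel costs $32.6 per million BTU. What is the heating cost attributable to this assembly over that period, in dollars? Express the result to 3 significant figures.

91.7 dollars

0.444/0.191 = 2.325
R_total = 0.599 + 64.5 + 2.325 = 67.42 ft²·°F·h/BTU
Q = 2690 × 75.4 / 67.42 = 3008 BTU/h
E = 3008 × 935 = 2813000 BTU
Cost = 2813000/10⁶ × 32.6 = $91.69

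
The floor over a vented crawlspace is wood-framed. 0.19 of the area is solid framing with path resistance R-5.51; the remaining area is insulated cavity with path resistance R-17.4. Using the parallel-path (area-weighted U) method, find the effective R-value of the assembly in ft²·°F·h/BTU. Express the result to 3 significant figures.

U_eff = 0.81/17.4 + 0.19/5.51 = 0.04655 + 0.03448 = 0.08103
R_eff = 1/U_eff = 12.34 ft²·°F·h/BTU

12.3 ft²·°F·h/BTU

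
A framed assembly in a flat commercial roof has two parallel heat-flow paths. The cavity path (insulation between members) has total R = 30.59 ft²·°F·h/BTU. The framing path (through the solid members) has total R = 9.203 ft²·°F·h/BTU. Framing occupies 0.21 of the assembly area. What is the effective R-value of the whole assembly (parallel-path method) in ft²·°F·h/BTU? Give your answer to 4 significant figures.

U_eff = 0.79/30.59 + 0.21/9.203 = 0.025825 + 0.022819 = 0.048644
R_eff = 1/U_eff = 20.557 ft²·°F·h/BTU

20.56 ft²·°F·h/BTU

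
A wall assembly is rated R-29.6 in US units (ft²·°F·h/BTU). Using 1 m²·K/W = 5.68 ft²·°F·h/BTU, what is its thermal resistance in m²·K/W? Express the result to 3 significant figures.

5.21 m²·K/W

R_SI = 29.6/5.68 = 5.211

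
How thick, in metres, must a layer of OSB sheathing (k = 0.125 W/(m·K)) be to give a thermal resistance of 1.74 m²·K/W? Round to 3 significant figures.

0.217 m

L = R·k = 1.74 × 0.125 = 0.2175 m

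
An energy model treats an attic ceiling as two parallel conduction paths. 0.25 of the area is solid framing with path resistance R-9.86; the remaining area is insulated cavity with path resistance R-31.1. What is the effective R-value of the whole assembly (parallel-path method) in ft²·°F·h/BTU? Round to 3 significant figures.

20.2 ft²·°F·h/BTU

U_eff = 0.75/31.1 + 0.25/9.86 = 0.02412 + 0.02535 = 0.04947
R_eff = 1/U_eff = 20.21 ft²·°F·h/BTU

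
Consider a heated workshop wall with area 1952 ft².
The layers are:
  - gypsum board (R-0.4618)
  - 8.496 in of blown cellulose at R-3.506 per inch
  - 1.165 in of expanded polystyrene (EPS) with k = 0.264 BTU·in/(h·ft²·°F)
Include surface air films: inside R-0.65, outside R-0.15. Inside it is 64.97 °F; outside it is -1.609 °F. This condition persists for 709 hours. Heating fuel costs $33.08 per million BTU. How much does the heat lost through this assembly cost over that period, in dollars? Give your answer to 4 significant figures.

8.496 × 3.506 = 29.787
1.165/0.264 = 4.4129
R_total = 0.65 + 0.4618 + 29.787 + 4.4129 + 0.15 = 35.462 ft²·°F·h/BTU
Q = 1952 × (64.97 − (-1.609)) / 35.462 = 3664.9 BTU/h
E = 3664.9 × 709 = 2598400 BTU
Cost = 2598400/10⁶ × 33.08 = $85.955

85.95 dollars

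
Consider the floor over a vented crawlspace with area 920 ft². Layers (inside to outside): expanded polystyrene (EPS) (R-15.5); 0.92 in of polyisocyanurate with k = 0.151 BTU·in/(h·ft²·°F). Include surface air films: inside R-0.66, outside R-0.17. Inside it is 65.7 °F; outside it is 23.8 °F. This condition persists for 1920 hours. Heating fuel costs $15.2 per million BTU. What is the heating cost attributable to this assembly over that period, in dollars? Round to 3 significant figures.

0.92/0.151 = 6.093
R_total = 0.66 + 15.5 + 6.093 + 0.17 = 22.42 ft²·°F·h/BTU
Q = 920 × (65.7 − 23.8) / 22.42 = 1719 BTU/h
E = 1719 × 1920 = 3301000 BTU
Cost = 3301000/10⁶ × 15.2 = $50.17

50.2 dollars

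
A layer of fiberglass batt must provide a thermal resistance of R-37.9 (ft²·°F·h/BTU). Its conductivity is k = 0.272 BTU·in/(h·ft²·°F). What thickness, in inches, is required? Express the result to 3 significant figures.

10.3 in

L = R × k = 37.9 × 0.272 = 10.31 in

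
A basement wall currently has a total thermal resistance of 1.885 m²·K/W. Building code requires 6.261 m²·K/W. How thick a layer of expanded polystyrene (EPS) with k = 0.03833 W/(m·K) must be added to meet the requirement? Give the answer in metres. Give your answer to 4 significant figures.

ΔR = 6.261 − 1.885 = 4.376 m²·K/W
L = ΔR × k = 4.376 × 0.03833 = 0.16773 m

0.1677 m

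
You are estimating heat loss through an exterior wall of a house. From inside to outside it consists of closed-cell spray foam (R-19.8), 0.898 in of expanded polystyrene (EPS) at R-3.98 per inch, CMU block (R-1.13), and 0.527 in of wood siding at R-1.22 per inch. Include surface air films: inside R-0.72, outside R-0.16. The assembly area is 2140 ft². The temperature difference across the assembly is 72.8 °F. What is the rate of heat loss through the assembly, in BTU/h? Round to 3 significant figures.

5990 BTU/h

0.898 × 3.98 = 3.574
0.527 × 1.22 = 0.6429
R_total = 0.72 + 19.8 + 3.574 + 1.13 + 0.6429 + 0.16 = 26.03 ft²·°F·h/BTU
Q = A·ΔT/R = 2140 × 72.8 / 26.03 = 5986 BTU/h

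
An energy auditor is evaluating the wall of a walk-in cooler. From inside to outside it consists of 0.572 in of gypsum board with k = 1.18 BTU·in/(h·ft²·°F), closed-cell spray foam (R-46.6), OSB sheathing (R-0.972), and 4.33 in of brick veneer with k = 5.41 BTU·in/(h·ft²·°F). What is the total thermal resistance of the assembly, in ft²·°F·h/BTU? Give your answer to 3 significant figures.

0.572/1.18 = 0.4847
4.33/5.41 = 0.8004
R_total = 0.4847 + 46.6 + 0.972 + 0.8004 = 48.86 ft²·°F·h/BTU

48.9 ft²·°F·h/BTU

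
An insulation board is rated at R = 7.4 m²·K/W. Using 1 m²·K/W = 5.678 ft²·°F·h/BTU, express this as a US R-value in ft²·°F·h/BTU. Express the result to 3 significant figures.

42.0 ft²·°F·h/BTU

R_US = 7.4 × 5.678 = 42.02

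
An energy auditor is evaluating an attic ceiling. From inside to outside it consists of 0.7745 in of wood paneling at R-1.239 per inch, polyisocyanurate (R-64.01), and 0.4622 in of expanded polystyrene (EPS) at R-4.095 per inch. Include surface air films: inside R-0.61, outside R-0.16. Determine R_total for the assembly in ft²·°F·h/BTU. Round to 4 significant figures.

0.7745 × 1.239 = 0.95961
0.4622 × 4.095 = 1.8927
R_total = 0.61 + 0.95961 + 64.01 + 1.8927 + 0.16 = 67.632 ft²·°F·h/BTU

67.63 ft²·°F·h/BTU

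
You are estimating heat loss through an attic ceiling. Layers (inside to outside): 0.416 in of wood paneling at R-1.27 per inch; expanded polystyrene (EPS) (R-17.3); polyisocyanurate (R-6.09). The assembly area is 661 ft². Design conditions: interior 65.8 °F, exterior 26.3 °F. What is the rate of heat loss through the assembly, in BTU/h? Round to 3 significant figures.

0.416 × 1.27 = 0.5283
R_total = 0.5283 + 17.3 + 6.09 = 23.92 ft²·°F·h/BTU
Q = A·ΔT/R = 661 × (65.8 − 26.3) / 23.92 = 1092 BTU/h

1090 BTU/h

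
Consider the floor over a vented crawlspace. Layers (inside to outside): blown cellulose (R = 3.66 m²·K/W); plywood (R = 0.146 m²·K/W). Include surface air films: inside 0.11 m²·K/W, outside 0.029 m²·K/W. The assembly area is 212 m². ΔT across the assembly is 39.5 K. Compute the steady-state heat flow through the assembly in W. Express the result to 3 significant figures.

2120 W

R_total = 0.11 + 3.66 + 0.146 + 0.029 = 3.945 m²·K/W
Q = A·ΔT/R = 212 × 39.5 / 3.945 = 2123 W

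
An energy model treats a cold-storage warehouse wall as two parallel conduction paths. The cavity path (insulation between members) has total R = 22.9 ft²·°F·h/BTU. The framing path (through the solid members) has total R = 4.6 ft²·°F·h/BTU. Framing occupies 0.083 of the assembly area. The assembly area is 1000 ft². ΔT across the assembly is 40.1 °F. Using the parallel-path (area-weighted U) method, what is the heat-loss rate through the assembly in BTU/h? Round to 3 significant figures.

U_eff = 0.917/22.9 + 0.083/4.6 = 0.04004 + 0.01804 = 0.05809
R_eff = 1/U_eff = 17.22 ft²·°F·h/BTU
Q = 1000 × 40.1 / 17.22 = 2329 BTU/h

2330 BTU/h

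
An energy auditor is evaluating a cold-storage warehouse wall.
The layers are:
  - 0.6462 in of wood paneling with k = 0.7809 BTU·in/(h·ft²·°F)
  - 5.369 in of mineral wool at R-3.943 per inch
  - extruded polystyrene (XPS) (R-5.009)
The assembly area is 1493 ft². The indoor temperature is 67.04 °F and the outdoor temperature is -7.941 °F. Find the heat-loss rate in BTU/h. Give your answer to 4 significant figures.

4145 BTU/h

0.6462/0.7809 = 0.82751
5.369 × 3.943 = 21.17
R_total = 0.82751 + 21.17 + 5.009 = 27.006 ft²·°F·h/BTU
Q = A·ΔT/R = 1493 × (67.04 − (-7.941)) / 27.006 = 4145.2 BTU/h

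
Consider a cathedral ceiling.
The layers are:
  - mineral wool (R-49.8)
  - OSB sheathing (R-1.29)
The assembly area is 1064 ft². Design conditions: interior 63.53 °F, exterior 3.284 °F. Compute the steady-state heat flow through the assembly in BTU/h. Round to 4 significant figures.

R_total = 49.8 + 1.29 = 51.09 ft²·°F·h/BTU
Q = A·ΔT/R = 1064 × (63.53 − 3.284) / 51.09 = 1254.7 BTU/h

1255 BTU/h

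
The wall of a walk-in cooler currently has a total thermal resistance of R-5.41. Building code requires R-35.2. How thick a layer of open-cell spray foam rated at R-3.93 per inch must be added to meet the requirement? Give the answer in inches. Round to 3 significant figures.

ΔR = 35.2 − 5.41 = 29.79 ft²·°F·h/BTU
L = ΔR / (R/in) = 29.79/3.93 = 7.58 in

7.58 in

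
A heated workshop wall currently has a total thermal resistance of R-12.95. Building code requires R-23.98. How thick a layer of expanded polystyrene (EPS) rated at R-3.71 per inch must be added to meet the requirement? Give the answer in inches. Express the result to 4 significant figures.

ΔR = 23.98 − 12.95 = 11.03 ft²·°F·h/BTU
L = ΔR / (R/in) = 11.03/3.71 = 2.973 in

2.973 in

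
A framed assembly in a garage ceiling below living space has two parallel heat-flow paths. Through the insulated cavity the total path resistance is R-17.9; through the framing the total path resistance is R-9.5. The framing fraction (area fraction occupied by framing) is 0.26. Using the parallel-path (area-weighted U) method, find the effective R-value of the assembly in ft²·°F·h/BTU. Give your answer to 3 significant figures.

U_eff = 0.74/17.9 + 0.26/9.5 = 0.04134 + 0.02737 = 0.06871
R_eff = 1/U_eff = 14.55 ft²·°F·h/BTU

14.6 ft²·°F·h/BTU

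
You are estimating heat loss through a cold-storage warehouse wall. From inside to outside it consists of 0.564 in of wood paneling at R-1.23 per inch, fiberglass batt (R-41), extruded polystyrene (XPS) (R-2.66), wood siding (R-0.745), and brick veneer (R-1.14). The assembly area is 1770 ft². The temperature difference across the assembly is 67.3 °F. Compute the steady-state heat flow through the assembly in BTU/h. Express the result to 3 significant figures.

2580 BTU/h

0.564 × 1.23 = 0.6937
R_total = 0.6937 + 41 + 2.66 + 0.745 + 1.14 = 46.24 ft²·°F·h/BTU
Q = A·ΔT/R = 1770 × 67.3 / 46.24 = 2576 BTU/h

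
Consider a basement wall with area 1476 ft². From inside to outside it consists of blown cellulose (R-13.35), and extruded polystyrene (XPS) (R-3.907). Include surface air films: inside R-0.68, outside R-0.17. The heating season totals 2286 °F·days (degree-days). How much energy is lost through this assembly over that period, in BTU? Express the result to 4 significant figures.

4472000 BTU

R_total = 0.68 + 13.35 + 3.907 + 0.17 = 18.107 ft²·°F·h/BTU
E = A × HDD × 24 / R = 1476 × 2286 × 24 / 18.107 = 4472300 BTU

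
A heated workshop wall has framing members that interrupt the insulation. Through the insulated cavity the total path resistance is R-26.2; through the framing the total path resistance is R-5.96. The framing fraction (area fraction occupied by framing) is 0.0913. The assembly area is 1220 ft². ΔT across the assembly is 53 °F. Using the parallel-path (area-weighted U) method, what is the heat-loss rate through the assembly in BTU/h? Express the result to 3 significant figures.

U_eff = 0.9087/26.2 + 0.0913/5.96 = 0.03468 + 0.01532 = 0.05
R_eff = 1/U_eff = 20 ft²·°F·h/BTU
Q = 1220 × 53 / 20 = 3233 BTU/h

3230 BTU/h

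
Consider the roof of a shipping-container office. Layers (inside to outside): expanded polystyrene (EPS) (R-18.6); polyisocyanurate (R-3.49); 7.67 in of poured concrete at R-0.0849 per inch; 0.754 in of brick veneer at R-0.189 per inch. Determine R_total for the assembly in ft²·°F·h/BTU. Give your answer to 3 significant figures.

22.9 ft²·°F·h/BTU

7.67 × 0.0849 = 0.6512
0.754 × 0.189 = 0.1425
R_total = 18.6 + 3.49 + 0.6512 + 0.1425 = 22.88 ft²·°F·h/BTU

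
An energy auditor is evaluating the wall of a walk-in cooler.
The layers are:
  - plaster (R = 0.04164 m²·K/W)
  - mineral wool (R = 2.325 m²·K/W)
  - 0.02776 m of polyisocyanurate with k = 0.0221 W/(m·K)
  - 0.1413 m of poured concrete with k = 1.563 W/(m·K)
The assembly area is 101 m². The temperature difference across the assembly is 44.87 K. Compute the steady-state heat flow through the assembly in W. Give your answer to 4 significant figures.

0.02776/0.0221 = 1.2561
0.1413/1.563 = 0.090403
R_total = 0.04164 + 2.325 + 1.2561 + 0.090403 = 3.7132 m²·K/W
Q = A·ΔT/R = 101 × 44.87 / 3.7132 = 1220.5 W

1220 W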